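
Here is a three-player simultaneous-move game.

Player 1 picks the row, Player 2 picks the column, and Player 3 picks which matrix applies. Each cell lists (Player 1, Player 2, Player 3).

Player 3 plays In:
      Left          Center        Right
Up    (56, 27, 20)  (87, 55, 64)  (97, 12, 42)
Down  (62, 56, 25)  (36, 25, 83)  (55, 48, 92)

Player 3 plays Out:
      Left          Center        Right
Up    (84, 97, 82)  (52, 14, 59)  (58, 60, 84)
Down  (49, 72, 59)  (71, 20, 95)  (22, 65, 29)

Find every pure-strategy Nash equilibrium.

Pure-strategy Nash equilibria: (Up, Left, Out) and (Up, Center, In)

Mark each player's best response to every combination of opponents' strategies; a profile where every player is best-responding is a pure Nash equilibrium.
Player 1 against (Left, In): payoffs 56, 62 → best response Down.
Player 1 against (Left, Out): payoffs 84, 49 → best response Up.
Player 1 against (Center, In): payoffs 87, 36 → best response Up.
Player 1 against (Center, Out): payoffs 52, 71 → best response Down.
Player 1 against (Right, In): payoffs 97, 55 → best response Up.
Player 1 against (Right, Out): payoffs 58, 22 → best response Up.
Player 2 against (Up, In): payoffs 27, 55, 12 → best response Center.
Player 2 against (Up, Out): payoffs 97, 14, 60 → best response Left.
Player 2 against (Down, In): payoffs 56, 25, 48 → best response Left.
Player 2 against (Down, Out): payoffs 72, 20, 65 → best response Left.
Player 3 against (Up, Left): payoffs 20, 82 → best response Out.
Player 3 against (Up, Center): payoffs 64, 59 → best response In.
Player 3 against (Up, Right): payoffs 42, 84 → best response Out.
Player 3 against (Down, Left): payoffs 25, 59 → best response Out.
Player 3 against (Down, Center): payoffs 83, 95 → best response Out.
Player 3 against (Down, Right): payoffs 92, 29 → best response In.
Mutual best responses: (Up, Left, Out); (Up, Center, In).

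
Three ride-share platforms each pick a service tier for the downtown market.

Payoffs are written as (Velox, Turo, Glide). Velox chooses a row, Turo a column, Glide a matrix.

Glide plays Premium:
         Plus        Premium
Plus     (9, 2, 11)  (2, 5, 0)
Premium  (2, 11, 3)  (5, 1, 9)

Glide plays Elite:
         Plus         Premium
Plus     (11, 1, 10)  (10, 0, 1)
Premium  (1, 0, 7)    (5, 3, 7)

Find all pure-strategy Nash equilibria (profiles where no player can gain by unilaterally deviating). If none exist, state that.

none

Velox against (Plus, Premium): payoffs 9, 2 → best response Plus.
Velox against (Plus, Elite): payoffs 11, 1 → best response Plus.
Velox against (Premium, Premium): payoffs 2, 5 → best response Premium.
Velox against (Premium, Elite): payoffs 10, 5 → best response Plus.
Turo against (Plus, Premium): payoffs 2, 5 → best response Premium.
Turo against (Plus, Elite): payoffs 1, 0 → best response Plus.
Turo against (Premium, Premium): payoffs 11, 1 → best response Plus.
Turo against (Premium, Elite): payoffs 0, 3 → best response Premium.
Glide against (Plus, Plus): payoffs 11, 10 → best response Premium.
Glide against (Plus, Premium): payoffs 0, 1 → best response Elite.
Glide against (Premium, Plus): payoffs 3, 7 → best response Elite.
Glide against (Premium, Premium): payoffs 9, 7 → best response Premium.
No profile is a mutual best response for all players.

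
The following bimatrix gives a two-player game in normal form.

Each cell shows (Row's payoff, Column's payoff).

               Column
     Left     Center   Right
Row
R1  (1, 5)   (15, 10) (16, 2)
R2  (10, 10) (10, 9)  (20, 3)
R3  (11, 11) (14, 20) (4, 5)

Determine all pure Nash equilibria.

The unique pure-strategy Nash equilibrium is (R1, Center).

Row against Left: payoffs 1, 10, 11 → best response R3.
Row against Center: payoffs 15, 10, 14 → best response R1.
Row against Right: payoffs 16, 20, 4 → best response R2.
Column against R1: payoffs 5, 10, 2 → best response Center.
Column against R2: payoffs 10, 9, 3 → best response Left.
Column against R3: payoffs 11, 20, 5 → best response Center.
Mutual best responses: (R1, Center).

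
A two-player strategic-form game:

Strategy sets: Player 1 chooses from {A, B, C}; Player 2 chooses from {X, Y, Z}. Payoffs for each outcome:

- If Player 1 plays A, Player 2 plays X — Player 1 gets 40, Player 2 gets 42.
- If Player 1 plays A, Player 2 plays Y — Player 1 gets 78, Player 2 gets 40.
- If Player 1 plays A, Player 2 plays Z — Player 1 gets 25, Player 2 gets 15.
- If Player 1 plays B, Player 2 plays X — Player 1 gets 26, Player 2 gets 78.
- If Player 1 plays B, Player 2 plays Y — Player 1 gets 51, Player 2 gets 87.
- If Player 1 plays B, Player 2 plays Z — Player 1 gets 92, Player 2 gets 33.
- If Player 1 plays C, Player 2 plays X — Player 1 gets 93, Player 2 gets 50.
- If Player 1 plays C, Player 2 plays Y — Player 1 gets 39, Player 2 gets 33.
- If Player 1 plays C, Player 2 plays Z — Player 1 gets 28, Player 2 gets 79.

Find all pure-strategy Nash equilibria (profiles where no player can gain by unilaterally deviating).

This game has no pure Nash equilibrium.

For each strategy profile, look for a profitable unilateral deviation.
(A, X): Player 1 can switch to C (40 → 93). Not NE.
(A, Y): Player 2 can switch to X (40 → 42). Not NE.
(A, Z): Player 1 can switch to B (25 → 92). Not NE.
(B, X): Player 1 can switch to A (26 → 40). Not NE.
(B, Y): Player 1 can switch to A (51 → 78). Not NE.
(B, Z): Player 2 can switch to X (33 → 78). Not NE.
(C, X): Player 2 can switch to Z (50 → 79). Not NE.
(C, Y): Player 1 can switch to A (39 → 78). Not NE.
(C, Z): Player 1 can switch to B (28 → 92). Not NE.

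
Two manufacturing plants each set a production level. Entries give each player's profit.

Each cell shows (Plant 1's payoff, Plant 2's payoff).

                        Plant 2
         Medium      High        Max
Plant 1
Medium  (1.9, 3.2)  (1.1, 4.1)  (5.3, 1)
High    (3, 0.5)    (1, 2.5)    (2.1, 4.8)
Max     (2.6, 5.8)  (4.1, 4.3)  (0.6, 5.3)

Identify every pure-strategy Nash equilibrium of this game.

There is no pure-strategy Nash equilibrium.

(Medium, Medium): Plant 1 can switch to High (1.9 → 3). Not NE.
(Medium, High): Plant 1 can switch to Max (1.1 → 4.1). Not NE.
(Medium, Max): Plant 2 can switch to Medium (1 → 3.2). Not NE.
(High, Medium): Plant 2 can switch to High (0.5 → 2.5). Not NE.
(High, High): Plant 1 can switch to Medium (1 → 1.1). Not NE.
(High, Max): Plant 1 can switch to Medium (2.1 → 5.3). Not NE.
(Max, Medium): Plant 1 can switch to High (2.6 → 3). Not NE.
(Max, High): Plant 2 can switch to Medium (4.3 → 5.8). Not NE.
(Max, Max): Plant 1 can switch to Medium (0.6 → 5.3). Not NE.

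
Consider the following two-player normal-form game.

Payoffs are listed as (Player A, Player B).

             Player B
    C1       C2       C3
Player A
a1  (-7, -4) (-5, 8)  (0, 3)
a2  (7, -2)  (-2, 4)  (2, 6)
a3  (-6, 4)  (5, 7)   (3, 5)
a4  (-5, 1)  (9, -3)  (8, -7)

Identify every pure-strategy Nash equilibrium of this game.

none

For each player, find the best response to each opponent profile; mutual best responses are the pure NE.
Player A against C1: payoffs -7, 7, -6, -5 → best response a2.
Player A against C2: payoffs -5, -2, 5, 9 → best response a4.
Player A against C3: payoffs 0, 2, 3, 8 → best response a4.
Player B against a1: payoffs -4, 8, 3 → best response C2.
Player B against a2: payoffs -2, 4, 6 → best response C3.
Player B against a3: payoffs 4, 7, 5 → best response C2.
Player B against a4: payoffs 1, -3, -7 → best response C1.
No profile is a mutual best response for all players.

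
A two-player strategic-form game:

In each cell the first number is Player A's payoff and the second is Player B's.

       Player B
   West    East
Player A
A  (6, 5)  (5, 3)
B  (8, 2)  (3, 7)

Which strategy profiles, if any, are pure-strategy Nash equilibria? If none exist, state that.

This game has no pure Nash equilibrium.

(A, West): Player A can switch to B (6 → 8). Not NE.
(A, East): Player B can switch to West (3 → 5). Not NE.
(B, West): Player B can switch to East (2 → 7). Not NE.
(B, East): Player A can switch to A (3 → 5). Not NE.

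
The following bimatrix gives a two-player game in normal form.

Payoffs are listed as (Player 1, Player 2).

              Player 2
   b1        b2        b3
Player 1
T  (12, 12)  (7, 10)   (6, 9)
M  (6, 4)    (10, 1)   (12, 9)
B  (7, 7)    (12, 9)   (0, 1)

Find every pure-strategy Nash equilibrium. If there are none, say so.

(T, b1): Player 1 gets 12, best alternative 7; Player 2 gets 12, best alternative 10. No profitable deviation — NE.
(T, b2): Player 1 can switch to M (7 → 10). Not NE.
(T, b3): Player 1 can switch to M (6 → 12). Not NE.
(M, b1): Player 1 can switch to T (6 → 12). Not NE.
(M, b2): Player 1 can switch to B (10 → 12). Not NE.
(M, b3): Player 1 gets 12, best alternative 6; Player 2 gets 9, best alternative 4. No profitable deviation — NE.
(B, b1): Player 1 can switch to T (7 → 12). Not NE.
(B, b2): Player 1 gets 12, best alternative 10; Player 2 gets 9, best alternative 7. No profitable deviation — NE.
(B, b3): Player 1 can switch to T (0 → 6). Not NE.

(T, b1) and (M, b3) and (B, b2)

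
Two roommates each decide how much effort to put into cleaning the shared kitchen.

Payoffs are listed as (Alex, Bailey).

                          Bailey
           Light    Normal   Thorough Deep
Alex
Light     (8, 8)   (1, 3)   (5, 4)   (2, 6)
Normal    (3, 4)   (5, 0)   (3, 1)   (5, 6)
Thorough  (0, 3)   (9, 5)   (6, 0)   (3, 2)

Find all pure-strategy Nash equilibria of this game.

Pure-strategy Nash equilibria: (Light, Light); (Normal, Deep); (Thorough, Normal)

Alex against Light: payoffs 8, 3, 0 → best response Light.
Alex against Normal: payoffs 1, 5, 9 → best response Thorough.
Alex against Thorough: payoffs 5, 3, 6 → best response Thorough.
Alex against Deep: payoffs 2, 5, 3 → best response Normal.
Bailey against Light: payoffs 8, 3, 4, 6 → best response Light.
Bailey against Normal: payoffs 4, 0, 1, 6 → best response Deep.
Bailey against Thorough: payoffs 3, 5, 0, 2 → best response Normal.
Mutual best responses: (Light, Light); (Normal, Deep); (Thorough, Normal).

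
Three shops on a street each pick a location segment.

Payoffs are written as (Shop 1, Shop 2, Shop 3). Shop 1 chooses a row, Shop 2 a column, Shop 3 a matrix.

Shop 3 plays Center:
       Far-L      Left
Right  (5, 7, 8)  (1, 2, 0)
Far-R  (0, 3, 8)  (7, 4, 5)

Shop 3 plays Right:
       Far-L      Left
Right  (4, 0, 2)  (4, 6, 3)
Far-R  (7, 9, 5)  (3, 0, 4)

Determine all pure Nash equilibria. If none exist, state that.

Shop 1 against (Far-L, Center): payoffs 5, 0 → best response Right.
Shop 1 against (Far-L, Right): payoffs 4, 7 → best response Far-R.
Shop 1 against (Left, Center): payoffs 1, 7 → best response Far-R.
Shop 1 against (Left, Right): payoffs 4, 3 → best response Right.
Shop 2 against (Right, Center): payoffs 7, 2 → best response Far-L.
Shop 2 against (Right, Right): payoffs 0, 6 → best response Left.
Shop 2 against (Far-R, Center): payoffs 3, 4 → best response Left.
Shop 2 against (Far-R, Right): payoffs 9, 0 → best response Far-L.
Shop 3 against (Right, Far-L): payoffs 8, 2 → best response Center.
Shop 3 against (Right, Left): payoffs 0, 3 → best response Right.
Shop 3 against (Far-R, Far-L): payoffs 8, 5 → best response Center.
Shop 3 against (Far-R, Left): payoffs 5, 4 → best response Center.
Mutual best responses: (Right, Far-L, Center); (Right, Left, Right); (Far-R, Left, Center).

(Right, Far-L, Center); (Right, Left, Right); (Far-R, Left, Center)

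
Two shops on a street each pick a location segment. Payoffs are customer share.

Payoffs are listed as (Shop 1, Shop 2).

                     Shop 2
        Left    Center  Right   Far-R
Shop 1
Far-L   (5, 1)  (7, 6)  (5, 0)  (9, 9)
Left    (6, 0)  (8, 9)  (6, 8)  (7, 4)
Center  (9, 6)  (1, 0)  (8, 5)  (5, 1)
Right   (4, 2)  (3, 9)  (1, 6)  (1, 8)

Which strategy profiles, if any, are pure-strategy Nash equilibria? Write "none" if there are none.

(Far-L, Left): Shop 1 can switch to Left (5 → 6). Not NE.
(Far-L, Center): Shop 1 can switch to Left (7 → 8). Not NE.
(Far-L, Right): Shop 1 can switch to Left (5 → 6). Not NE.
(Far-L, Far-R): Shop 1 gets 9, best alternative 7; Shop 2 gets 9, best alternative 6. No profitable deviation — NE.
(Left, Left): Shop 1 can switch to Center (6 → 9). Not NE.
(Left, Center): Shop 1 gets 8, best alternative 7; Shop 2 gets 9, best alternative 8. No profitable deviation — NE.
(Left, Right): Shop 1 can switch to Center (6 → 8). Not NE.
(Left, Far-R): Shop 1 can switch to Far-L (7 → 9). Not NE.
(Center, Left): Shop 1 gets 9, best alternative 6; Shop 2 gets 6, best alternative 5. No profitable deviation — NE.
(The remaining 7 profiles each have a profitable deviation by the same check.)

The pure Nash equilibria are (Far-L, Far-R) and (Left, Center) and (Center, Left).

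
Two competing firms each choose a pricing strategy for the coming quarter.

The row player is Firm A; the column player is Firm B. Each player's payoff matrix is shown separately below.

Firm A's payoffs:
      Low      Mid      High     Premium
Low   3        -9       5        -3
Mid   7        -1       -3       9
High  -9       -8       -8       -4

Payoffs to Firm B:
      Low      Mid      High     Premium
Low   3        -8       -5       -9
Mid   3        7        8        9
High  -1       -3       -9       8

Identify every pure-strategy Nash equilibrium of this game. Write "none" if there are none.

The unique pure-strategy Nash equilibrium is (Mid, Premium).

For each player, find the best response to each opponent profile; mutual best responses are the pure NE.
Firm A against Low: payoffs 3, 7, -9 → best response Mid.
Firm A against Mid: payoffs -9, -1, -8 → best response Mid.
Firm A against High: payoffs 5, -3, -8 → best response Low.
Firm A against Premium: payoffs -3, 9, -4 → best response Mid.
Firm B against Low: payoffs 3, -8, -5, -9 → best response Low.
Firm B against Mid: payoffs 3, 7, 8, 9 → best response Premium.
Firm B against High: payoffs -1, -3, -9, 8 → best response Premium.
Mutual best responses: (Mid, Premium).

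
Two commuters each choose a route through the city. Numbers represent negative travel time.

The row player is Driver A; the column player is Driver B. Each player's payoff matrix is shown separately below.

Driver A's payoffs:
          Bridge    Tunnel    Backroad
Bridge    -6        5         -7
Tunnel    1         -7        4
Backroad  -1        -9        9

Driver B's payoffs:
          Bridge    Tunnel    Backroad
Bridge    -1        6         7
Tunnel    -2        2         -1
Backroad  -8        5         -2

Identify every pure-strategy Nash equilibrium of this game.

(Bridge, Bridge): Driver A can switch to Tunnel (-6 → 1). Not NE.
(Bridge, Tunnel): Driver B can switch to Backroad (6 → 7). Not NE.
(Bridge, Backroad): Driver A can switch to Tunnel (-7 → 4). Not NE.
(Tunnel, Bridge): Driver B can switch to Tunnel (-2 → 2). Not NE.
(Tunnel, Tunnel): Driver A can switch to Bridge (-7 → 5). Not NE.
(Tunnel, Backroad): Driver A can switch to Backroad (4 → 9). Not NE.
(Backroad, Bridge): Driver A can switch to Tunnel (-1 → 1). Not NE.
(Backroad, Tunnel): Driver A can switch to Bridge (-9 → 5). Not NE.
(Backroad, Backroad): Driver B can switch to Tunnel (-2 → 5). Not NE.

none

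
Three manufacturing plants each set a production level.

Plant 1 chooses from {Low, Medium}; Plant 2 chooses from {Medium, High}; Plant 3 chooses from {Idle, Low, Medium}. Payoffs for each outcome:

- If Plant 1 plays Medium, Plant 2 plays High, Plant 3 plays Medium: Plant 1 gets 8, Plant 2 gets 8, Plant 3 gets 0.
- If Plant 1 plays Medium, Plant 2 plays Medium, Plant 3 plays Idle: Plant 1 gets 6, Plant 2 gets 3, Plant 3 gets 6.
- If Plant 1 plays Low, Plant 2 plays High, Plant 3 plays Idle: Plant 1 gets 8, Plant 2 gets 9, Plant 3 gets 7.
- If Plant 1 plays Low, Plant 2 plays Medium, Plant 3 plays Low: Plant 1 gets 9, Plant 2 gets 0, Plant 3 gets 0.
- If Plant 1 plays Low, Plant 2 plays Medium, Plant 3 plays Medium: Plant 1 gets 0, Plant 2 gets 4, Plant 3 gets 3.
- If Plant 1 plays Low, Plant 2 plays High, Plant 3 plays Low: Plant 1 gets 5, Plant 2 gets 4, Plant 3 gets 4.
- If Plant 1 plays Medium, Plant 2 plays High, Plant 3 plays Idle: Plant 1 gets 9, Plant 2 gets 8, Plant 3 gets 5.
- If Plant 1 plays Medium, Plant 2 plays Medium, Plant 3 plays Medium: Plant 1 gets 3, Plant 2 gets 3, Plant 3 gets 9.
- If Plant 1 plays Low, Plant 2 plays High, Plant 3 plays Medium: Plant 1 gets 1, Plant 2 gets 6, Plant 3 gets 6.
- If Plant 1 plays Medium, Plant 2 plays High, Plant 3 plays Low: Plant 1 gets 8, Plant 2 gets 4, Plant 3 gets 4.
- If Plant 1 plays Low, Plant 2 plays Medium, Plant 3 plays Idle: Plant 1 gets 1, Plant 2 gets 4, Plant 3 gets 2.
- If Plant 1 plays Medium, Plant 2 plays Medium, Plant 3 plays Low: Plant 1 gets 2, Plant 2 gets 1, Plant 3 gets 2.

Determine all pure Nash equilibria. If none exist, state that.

Pure NE: (Medium, High, Idle)

Plant 1 against (Medium, Idle): payoffs 1, 6 → best response Medium.
Plant 1 against (Medium, Low): payoffs 9, 2 → best response Low.
Plant 1 against (Medium, Medium): payoffs 0, 3 → best response Medium.
Plant 1 against (High, Idle): payoffs 8, 9 → best response Medium.
Plant 1 against (High, Low): payoffs 5, 8 → best response Medium.
Plant 1 against (High, Medium): payoffs 1, 8 → best response Medium.
Plant 2 against (Low, Idle): payoffs 4, 9 → best response High.
Plant 2 against (Low, Low): payoffs 0, 4 → best response High.
Plant 2 against (Low, Medium): payoffs 4, 6 → best response High.
Plant 2 against (Medium, Idle): payoffs 3, 8 → best response High.
Plant 2 against (Medium, Low): payoffs 1, 4 → best response High.
Plant 2 against (Medium, Medium): payoffs 3, 8 → best response High.
Plant 3 against (Low, Medium): payoffs 2, 0, 3 → best response Medium.
Plant 3 against (Low, High): payoffs 7, 4, 6 → best response Idle.
Plant 3 against (Medium, Medium): payoffs 6, 2, 9 → best response Medium.
Plant 3 against (Medium, High): payoffs 5, 4, 0 → best response Idle.
Mutual best responses: (Medium, High, Idle).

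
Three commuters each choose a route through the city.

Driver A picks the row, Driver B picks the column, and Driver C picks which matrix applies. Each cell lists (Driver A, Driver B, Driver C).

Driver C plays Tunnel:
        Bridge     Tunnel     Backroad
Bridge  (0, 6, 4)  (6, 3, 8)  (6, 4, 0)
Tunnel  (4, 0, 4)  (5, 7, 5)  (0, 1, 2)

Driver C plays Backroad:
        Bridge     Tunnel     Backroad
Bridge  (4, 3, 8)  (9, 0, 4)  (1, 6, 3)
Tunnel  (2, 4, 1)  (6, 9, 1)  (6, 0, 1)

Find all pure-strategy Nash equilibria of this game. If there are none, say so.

For each player, find the best response to each opponent profile; mutual best responses are the pure NE.
Driver A against (Bridge, Tunnel): payoffs 0, 4 → best response Tunnel.
Driver A against (Bridge, Backroad): payoffs 4, 2 → best response Bridge.
Driver A against (Tunnel, Tunnel): payoffs 6, 5 → best response Bridge.
Driver A against (Tunnel, Backroad): payoffs 9, 6 → best response Bridge.
Driver A against (Backroad, Tunnel): payoffs 6, 0 → best response Bridge.
Driver A against (Backroad, Backroad): payoffs 1, 6 → best response Tunnel.
Driver B against (Bridge, Tunnel): payoffs 6, 3, 4 → best response Bridge.
Driver B against (Bridge, Backroad): payoffs 3, 0, 6 → best response Backroad.
Driver B against (Tunnel, Tunnel): payoffs 0, 7, 1 → best response Tunnel.
Driver B against (Tunnel, Backroad): payoffs 4, 9, 0 → best response Tunnel.
Driver C against (Bridge, Bridge): payoffs 4, 8 → best response Backroad.
Driver C against (Bridge, Tunnel): payoffs 8, 4 → best response Tunnel.
Driver C against (Bridge, Backroad): payoffs 0, 3 → best response Backroad.
Driver C against (Tunnel, Bridge): payoffs 4, 1 → best response Tunnel.
Driver C against (Tunnel, Tunnel): payoffs 5, 1 → best response Tunnel.
Driver C against (Tunnel, Backroad): payoffs 2, 1 → best response Tunnel.
No profile is a mutual best response for all players.

none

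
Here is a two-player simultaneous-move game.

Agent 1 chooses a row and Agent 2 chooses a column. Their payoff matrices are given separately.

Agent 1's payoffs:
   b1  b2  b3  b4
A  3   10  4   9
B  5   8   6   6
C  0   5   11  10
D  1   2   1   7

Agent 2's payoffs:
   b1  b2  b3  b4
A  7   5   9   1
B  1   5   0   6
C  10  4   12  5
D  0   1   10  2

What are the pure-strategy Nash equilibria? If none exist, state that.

(C, b3)

(A, b1): Agent 1 can switch to B (3 → 5). Not NE.
(A, b2): Agent 2 can switch to b1 (5 → 7). Not NE.
(A, b3): Agent 1 can switch to B (4 → 6). Not NE.
(A, b4): Agent 1 can switch to C (9 → 10). Not NE.
(B, b1): Agent 2 can switch to b2 (1 → 5). Not NE.
(B, b2): Agent 1 can switch to A (8 → 10). Not NE.
(B, b3): Agent 1 can switch to C (6 → 11). Not NE.
(B, b4): Agent 1 can switch to A (6 → 9). Not NE.
(C, b1): Agent 1 can switch to A (0 → 3). Not NE.
(C, b2): Agent 1 can switch to A (5 → 10). Not NE.
(C, b3): Agent 1 gets 11, best alternative 6; Agent 2 gets 12, best alternative 10. No profitable deviation — NE.
(C, b4): Agent 2 can switch to b1 (5 → 10). Not NE.
(D, b1): Agent 1 can switch to A (1 → 3). Not NE.
(The remaining 3 profiles each have a profitable deviation by the same check.)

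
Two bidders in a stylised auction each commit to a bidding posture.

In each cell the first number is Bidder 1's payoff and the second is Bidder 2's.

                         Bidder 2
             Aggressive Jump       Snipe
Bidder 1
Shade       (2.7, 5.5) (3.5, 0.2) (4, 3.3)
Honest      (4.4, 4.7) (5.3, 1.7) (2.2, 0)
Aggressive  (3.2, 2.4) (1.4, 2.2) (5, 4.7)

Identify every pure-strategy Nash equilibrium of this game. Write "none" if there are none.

(Honest, Aggressive) and (Aggressive, Snipe)

(Shade, Aggressive): Bidder 1 can switch to Honest (2.7 → 4.4). Not NE.
(Shade, Jump): Bidder 1 can switch to Honest (3.5 → 5.3). Not NE.
(Shade, Snipe): Bidder 1 can switch to Aggressive (4 → 5). Not NE.
(Honest, Aggressive): Bidder 1 gets 4.4, best alternative 3.2; Bidder 2 gets 4.7, best alternative 1.7. No profitable deviation — NE.
(Honest, Jump): Bidder 2 can switch to Aggressive (1.7 → 4.7). Not NE.
(Honest, Snipe): Bidder 1 can switch to Shade (2.2 → 4). Not NE.
(Aggressive, Aggressive): Bidder 1 can switch to Honest (3.2 → 4.4). Not NE.
(Aggressive, Jump): Bidder 1 can switch to Shade (1.4 → 3.5). Not NE.
(Aggressive, Snipe): Bidder 1 gets 5, best alternative 4; Bidder 2 gets 4.7, best alternative 2.4. No profitable deviation — NE.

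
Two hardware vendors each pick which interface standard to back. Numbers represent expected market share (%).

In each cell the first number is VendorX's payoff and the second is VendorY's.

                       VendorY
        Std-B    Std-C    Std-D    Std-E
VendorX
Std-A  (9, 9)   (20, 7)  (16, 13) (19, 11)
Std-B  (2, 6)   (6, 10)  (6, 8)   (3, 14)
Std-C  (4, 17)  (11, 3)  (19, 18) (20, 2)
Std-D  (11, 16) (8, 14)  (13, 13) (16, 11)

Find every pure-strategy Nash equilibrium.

(Std-C, Std-D); (Std-D, Std-B)

(Std-A, Std-B): VendorX can switch to Std-D (9 → 11). Not NE.
(Std-A, Std-C): VendorY can switch to Std-B (7 → 9). Not NE.
(Std-A, Std-D): VendorX can switch to Std-C (16 → 19). Not NE.
(Std-A, Std-E): VendorX can switch to Std-C (19 → 20). Not NE.
(Std-B, Std-B): VendorX can switch to Std-A (2 → 9). Not NE.
(Std-B, Std-C): VendorX can switch to Std-A (6 → 20). Not NE.
(Std-B, Std-D): VendorX can switch to Std-A (6 → 16). Not NE.
(Std-B, Std-E): VendorX can switch to Std-A (3 → 19). Not NE.
(Std-C, Std-B): VendorX can switch to Std-A (4 → 9). Not NE.
(Std-C, Std-C): VendorX can switch to Std-A (11 → 20). Not NE.
(Std-C, Std-D): VendorX gets 19, best alternative 16; VendorY gets 18, best alternative 17. No profitable deviation — NE.
(Std-D, Std-B): VendorX gets 11, best alternative 9; VendorY gets 16, best alternative 14. No profitable deviation — NE.
(The remaining 4 profiles each have a profitable deviation by the same check.)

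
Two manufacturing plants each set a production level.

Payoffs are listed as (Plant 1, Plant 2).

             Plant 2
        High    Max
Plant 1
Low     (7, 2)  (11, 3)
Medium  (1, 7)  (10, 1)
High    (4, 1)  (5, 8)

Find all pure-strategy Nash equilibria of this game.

(Low, Max)

(Low, High): Plant 2 can switch to Max (2 → 3). Not NE.
(Low, Max): Plant 1 gets 11, best alternative 10; Plant 2 gets 3, best alternative 2. No profitable deviation — NE.
(Medium, High): Plant 1 can switch to Low (1 → 7). Not NE.
(Medium, Max): Plant 1 can switch to Low (10 → 11). Not NE.
(High, High): Plant 1 can switch to Low (4 → 7). Not NE.
(High, Max): Plant 1 can switch to Low (5 → 11). Not NE.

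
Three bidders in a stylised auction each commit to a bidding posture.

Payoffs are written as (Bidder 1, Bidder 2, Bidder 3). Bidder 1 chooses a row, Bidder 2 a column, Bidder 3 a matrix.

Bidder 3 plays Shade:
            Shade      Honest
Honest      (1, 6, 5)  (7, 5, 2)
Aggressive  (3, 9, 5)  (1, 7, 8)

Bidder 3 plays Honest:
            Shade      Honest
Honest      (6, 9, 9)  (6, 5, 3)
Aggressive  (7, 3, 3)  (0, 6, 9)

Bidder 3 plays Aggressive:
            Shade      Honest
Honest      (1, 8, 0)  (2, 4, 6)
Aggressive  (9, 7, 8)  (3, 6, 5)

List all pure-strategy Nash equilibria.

(Honest, Shade, Shade): Bidder 1 can switch to Aggressive (1 → 3). Not NE.
(Honest, Shade, Honest): Bidder 1 can switch to Aggressive (6 → 7). Not NE.
(Honest, Shade, Aggressive): Bidder 1 can switch to Aggressive (1 → 9). Not NE.
(Honest, Honest, Shade): Bidder 2 can switch to Shade (5 → 6). Not NE.
(Honest, Honest, Honest): Bidder 2 can switch to Shade (5 → 9). Not NE.
(Honest, Honest, Aggressive): Bidder 1 can switch to Aggressive (2 → 3). Not NE.
(Aggressive, Shade, Shade): Bidder 3 can switch to Aggressive (5 → 8). Not NE.
(Aggressive, Shade, Honest): Bidder 2 can switch to Honest (3 → 6). Not NE.
(Aggressive, Shade, Aggressive): Bidder 1 gets 9, best alternative 1; Bidder 2 gets 7, best alternative 6; Bidder 3 gets 8, best alternative 5. No profitable deviation — NE.
(The remaining 3 profiles each have a profitable deviation by the same check.)

Pure NE: (Aggressive, Shade, Aggressive)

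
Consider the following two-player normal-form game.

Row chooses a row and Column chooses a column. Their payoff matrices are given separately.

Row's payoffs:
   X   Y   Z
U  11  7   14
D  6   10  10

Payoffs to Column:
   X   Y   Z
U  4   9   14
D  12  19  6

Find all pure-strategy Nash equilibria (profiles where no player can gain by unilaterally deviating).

(U, Z), (D, Y)

Check each profile: it is a Nash equilibrium iff no player can strictly gain by switching unilaterally.
(U, X): Column can switch to Y (4 → 9). Not NE.
(U, Y): Row can switch to D (7 → 10). Not NE.
(U, Z): Row gets 14, best alternative 10; Column gets 14, best alternative 9. No profitable deviation — NE.
(D, X): Row can switch to U (6 → 11). Not NE.
(D, Y): Row gets 10, best alternative 7; Column gets 19, best alternative 12. No profitable deviation — NE.
(D, Z): Row can switch to U (10 → 14). Not NE.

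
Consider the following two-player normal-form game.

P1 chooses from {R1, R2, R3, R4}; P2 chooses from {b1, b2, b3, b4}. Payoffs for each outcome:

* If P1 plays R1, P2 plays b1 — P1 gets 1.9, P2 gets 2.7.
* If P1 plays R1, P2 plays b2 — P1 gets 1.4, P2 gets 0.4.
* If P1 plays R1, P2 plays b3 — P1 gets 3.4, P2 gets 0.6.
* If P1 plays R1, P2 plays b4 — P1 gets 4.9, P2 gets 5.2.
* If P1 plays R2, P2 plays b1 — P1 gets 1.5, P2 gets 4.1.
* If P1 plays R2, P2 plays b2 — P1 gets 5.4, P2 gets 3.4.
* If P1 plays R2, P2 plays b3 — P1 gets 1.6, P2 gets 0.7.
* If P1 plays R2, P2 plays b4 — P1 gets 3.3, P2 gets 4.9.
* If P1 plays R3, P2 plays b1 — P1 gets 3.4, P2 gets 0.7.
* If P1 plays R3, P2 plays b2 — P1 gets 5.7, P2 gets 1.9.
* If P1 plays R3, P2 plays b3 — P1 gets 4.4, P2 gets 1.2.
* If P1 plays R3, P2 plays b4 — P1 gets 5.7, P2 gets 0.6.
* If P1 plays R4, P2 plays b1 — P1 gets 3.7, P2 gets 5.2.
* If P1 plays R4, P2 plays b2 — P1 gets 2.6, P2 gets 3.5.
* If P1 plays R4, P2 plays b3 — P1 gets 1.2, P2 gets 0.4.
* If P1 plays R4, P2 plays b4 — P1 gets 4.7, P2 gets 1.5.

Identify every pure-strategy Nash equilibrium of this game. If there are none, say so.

(R1, b1): P1 can switch to R3 (1.9 → 3.4). Not NE.
(R1, b2): P1 can switch to R2 (1.4 → 5.4). Not NE.
(R1, b3): P1 can switch to R3 (3.4 → 4.4). Not NE.
(R1, b4): P1 can switch to R3 (4.9 → 5.7). Not NE.
(R2, b1): P1 can switch to R1 (1.5 → 1.9). Not NE.
(R2, b2): P1 can switch to R3 (5.4 → 5.7). Not NE.
(R3, b2): P1 gets 5.7, best alternative 5.4; P2 gets 1.9, best alternative 1.2. No profitable deviation — NE.
(R4, b1): P1 gets 3.7, best alternative 3.4; P2 gets 5.2, best alternative 3.5. No profitable deviation — NE.
(The remaining 8 profiles each have a profitable deviation by the same check.)

Pure-strategy Nash equilibria: (R3, b2), (R4, b1)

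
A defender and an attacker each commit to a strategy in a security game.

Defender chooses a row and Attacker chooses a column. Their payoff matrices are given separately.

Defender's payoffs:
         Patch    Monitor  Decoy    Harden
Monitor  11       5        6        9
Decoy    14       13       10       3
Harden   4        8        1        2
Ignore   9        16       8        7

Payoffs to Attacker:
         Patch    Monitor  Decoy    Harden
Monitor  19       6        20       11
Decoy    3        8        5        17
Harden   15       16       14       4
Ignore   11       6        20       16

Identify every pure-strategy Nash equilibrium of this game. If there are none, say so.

For each strategy profile, look for a profitable unilateral deviation.
(Monitor, Patch): Defender can switch to Decoy (11 → 14). Not NE.
(Monitor, Monitor): Defender can switch to Decoy (5 → 13). Not NE.
(Monitor, Decoy): Defender can switch to Decoy (6 → 10). Not NE.
(Monitor, Harden): Attacker can switch to Patch (11 → 19). Not NE.
(Decoy, Patch): Attacker can switch to Monitor (3 → 8). Not NE.
(Decoy, Monitor): Defender can switch to Ignore (13 → 16). Not NE.
(Decoy, Decoy): Attacker can switch to Monitor (5 → 8). Not NE.
(Decoy, Harden): Defender can switch to Monitor (3 → 9). Not NE.
(Harden, Patch): Defender can switch to Monitor (4 → 11). Not NE.
(Harden, Monitor): Defender can switch to Decoy (8 → 13). Not NE.
(Harden, Decoy): Defender can switch to Monitor (1 → 6). Not NE.
(Harden, Harden): Defender can switch to Monitor (2 → 9). Not NE.
(The remaining 4 profiles each have a profitable deviation by the same check.)

This game has no pure Nash equilibrium.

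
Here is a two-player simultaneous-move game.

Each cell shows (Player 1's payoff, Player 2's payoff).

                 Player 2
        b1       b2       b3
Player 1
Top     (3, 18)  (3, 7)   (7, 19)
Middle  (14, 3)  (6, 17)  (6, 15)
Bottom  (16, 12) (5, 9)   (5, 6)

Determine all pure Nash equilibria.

(Top, b3) and (Middle, b2) and (Bottom, b1)

For each strategy profile, look for a profitable unilateral deviation.
(Top, b1): Player 1 can switch to Middle (3 → 14). Not NE.
(Top, b2): Player 1 can switch to Middle (3 → 6). Not NE.
(Top, b3): Player 1 gets 7, best alternative 6; Player 2 gets 19, best alternative 18. No profitable deviation — NE.
(Middle, b1): Player 1 can switch to Bottom (14 → 16). Not NE.
(Middle, b2): Player 1 gets 6, best alternative 5; Player 2 gets 17, best alternative 15. No profitable deviation — NE.
(Middle, b3): Player 1 can switch to Top (6 → 7). Not NE.
(Bottom, b1): Player 1 gets 16, best alternative 14; Player 2 gets 12, best alternative 9. No profitable deviation — NE.
(Bottom, b2): Player 1 can switch to Middle (5 → 6). Not NE.
(Bottom, b3): Player 1 can switch to Top (5 → 7). Not NE.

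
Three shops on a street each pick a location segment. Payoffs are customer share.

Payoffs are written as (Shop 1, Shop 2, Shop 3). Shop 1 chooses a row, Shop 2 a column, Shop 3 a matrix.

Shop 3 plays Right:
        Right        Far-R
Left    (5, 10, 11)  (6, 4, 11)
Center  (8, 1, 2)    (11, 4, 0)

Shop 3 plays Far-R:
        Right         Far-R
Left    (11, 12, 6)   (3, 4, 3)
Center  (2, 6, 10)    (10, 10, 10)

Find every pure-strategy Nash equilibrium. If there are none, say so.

(Left, Right, Right): Shop 1 can switch to Center (5 → 8). Not NE.
(Left, Right, Far-R): Shop 3 can switch to Right (6 → 11). Not NE.
(Left, Far-R, Right): Shop 1 can switch to Center (6 → 11). Not NE.
(Left, Far-R, Far-R): Shop 1 can switch to Center (3 → 10). Not NE.
(Center, Right, Right): Shop 2 can switch to Far-R (1 → 4). Not NE.
(Center, Right, Far-R): Shop 1 can switch to Left (2 → 11). Not NE.
(Center, Far-R, Far-R): Shop 1 gets 10, best alternative 3; Shop 2 gets 10, best alternative 6; Shop 3 gets 10, best alternative 0. No profitable deviation — NE.
(The remaining 1 profile has a profitable deviation by the same check.)

Pure NE: (Center, Far-R, Far-R)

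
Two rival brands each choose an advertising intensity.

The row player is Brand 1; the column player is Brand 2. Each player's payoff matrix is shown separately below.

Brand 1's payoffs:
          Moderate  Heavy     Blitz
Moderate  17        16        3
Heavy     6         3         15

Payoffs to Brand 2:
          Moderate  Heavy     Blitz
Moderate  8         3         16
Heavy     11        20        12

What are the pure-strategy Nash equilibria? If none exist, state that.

For each player, find the best response to each opponent profile; mutual best responses are the pure NE.
Brand 1 against Moderate: payoffs 17, 6 → best response Moderate.
Brand 1 against Heavy: payoffs 16, 3 → best response Moderate.
Brand 1 against Blitz: payoffs 3, 15 → best response Heavy.
Brand 2 against Moderate: payoffs 8, 3, 16 → best response Blitz.
Brand 2 against Heavy: payoffs 11, 20, 12 → best response Heavy.
No profile is a mutual best response for all players.

There is no pure-strategy Nash equilibrium.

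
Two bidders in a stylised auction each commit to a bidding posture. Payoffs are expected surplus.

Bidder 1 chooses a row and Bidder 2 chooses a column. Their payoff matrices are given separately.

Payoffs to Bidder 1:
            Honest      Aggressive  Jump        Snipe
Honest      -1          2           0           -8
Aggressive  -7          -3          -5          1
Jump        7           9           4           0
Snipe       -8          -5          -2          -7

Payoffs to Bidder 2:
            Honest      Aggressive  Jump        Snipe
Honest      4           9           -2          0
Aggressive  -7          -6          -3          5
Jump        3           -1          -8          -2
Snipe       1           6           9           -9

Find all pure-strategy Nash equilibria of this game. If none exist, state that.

Pure-strategy Nash equilibria: (Aggressive, Snipe); (Jump, Honest)

(Honest, Honest): Bidder 1 can switch to Jump (-1 → 7). Not NE.
(Honest, Aggressive): Bidder 1 can switch to Jump (2 → 9). Not NE.
(Honest, Jump): Bidder 1 can switch to Jump (0 → 4). Not NE.
(Honest, Snipe): Bidder 1 can switch to Aggressive (-8 → 1). Not NE.
(Aggressive, Honest): Bidder 1 can switch to Honest (-7 → -1). Not NE.
(Aggressive, Aggressive): Bidder 1 can switch to Honest (-3 → 2). Not NE.
(Aggressive, Jump): Bidder 1 can switch to Honest (-5 → 0). Not NE.
(Aggressive, Snipe): Bidder 1 gets 1, best alternative 0; Bidder 2 gets 5, best alternative -3. No profitable deviation — NE.
(Jump, Honest): Bidder 1 gets 7, best alternative -1; Bidder 2 gets 3, best alternative -1. No profitable deviation — NE.
(Jump, Aggressive): Bidder 2 can switch to Honest (-1 → 3). Not NE.
(Jump, Jump): Bidder 2 can switch to Honest (-8 → 3). Not NE.
(Jump, Snipe): Bidder 1 can switch to Aggressive (0 → 1). Not NE.
(Snipe, Honest): Bidder 1 can switch to Honest (-8 → -1). Not NE.
(Snipe, Aggressive): Bidder 1 can switch to Honest (-5 → 2). Not NE.
(The remaining 2 profiles each have a profitable deviation by the same check.)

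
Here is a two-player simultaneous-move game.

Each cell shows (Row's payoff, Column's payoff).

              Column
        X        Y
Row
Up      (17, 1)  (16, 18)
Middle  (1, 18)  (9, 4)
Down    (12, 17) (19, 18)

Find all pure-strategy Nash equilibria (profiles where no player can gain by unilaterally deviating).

The unique pure-strategy Nash equilibrium is (Down, Y).

Row against X: payoffs 17, 1, 12 → best response Up.
Row against Y: payoffs 16, 9, 19 → best response Down.
Column against Up: payoffs 1, 18 → best response Y.
Column against Middle: payoffs 18, 4 → best response X.
Column against Down: payoffs 17, 18 → best response Y.
Mutual best responses: (Down, Y).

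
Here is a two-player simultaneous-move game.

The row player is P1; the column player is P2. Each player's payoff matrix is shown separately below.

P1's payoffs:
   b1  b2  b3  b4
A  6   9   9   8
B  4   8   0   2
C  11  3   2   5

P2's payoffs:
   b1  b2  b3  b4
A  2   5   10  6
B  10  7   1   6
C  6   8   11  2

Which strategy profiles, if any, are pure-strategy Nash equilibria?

Pure NE: (A, b3)

For each strategy profile, look for a profitable unilateral deviation.
(A, b1): P1 can switch to C (6 → 11). Not NE.
(A, b2): P2 can switch to b3 (5 → 10). Not NE.
(A, b3): P1 gets 9, best alternative 2; P2 gets 10, best alternative 6. No profitable deviation — NE.
(A, b4): P2 can switch to b3 (6 → 10). Not NE.
(B, b1): P1 can switch to A (4 → 6). Not NE.
(B, b2): P1 can switch to A (8 → 9). Not NE.
(B, b3): P1 can switch to A (0 → 9). Not NE.
(B, b4): P1 can switch to A (2 → 8). Not NE.
(C, b1): P2 can switch to b2 (6 → 8). Not NE.
(The remaining 3 profiles each have a profitable deviation by the same check.)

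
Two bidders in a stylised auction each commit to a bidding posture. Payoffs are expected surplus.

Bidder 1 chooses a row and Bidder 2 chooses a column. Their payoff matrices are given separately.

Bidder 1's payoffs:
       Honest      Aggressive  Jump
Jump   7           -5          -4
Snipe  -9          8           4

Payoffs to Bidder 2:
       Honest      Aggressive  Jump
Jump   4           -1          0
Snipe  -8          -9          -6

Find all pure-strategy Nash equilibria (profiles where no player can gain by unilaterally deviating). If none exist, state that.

(Jump, Honest) and (Snipe, Jump)

(Jump, Honest): Bidder 1 gets 7, best alternative -9; Bidder 2 gets 4, best alternative 0. No profitable deviation — NE.
(Jump, Aggressive): Bidder 1 can switch to Snipe (-5 → 8). Not NE.
(Jump, Jump): Bidder 1 can switch to Snipe (-4 → 4). Not NE.
(Snipe, Honest): Bidder 1 can switch to Jump (-9 → 7). Not NE.
(Snipe, Aggressive): Bidder 2 can switch to Honest (-9 → -8). Not NE.
(Snipe, Jump): Bidder 1 gets 4, best alternative -4; Bidder 2 gets -6, best alternative -8. No profitable deviation — NE.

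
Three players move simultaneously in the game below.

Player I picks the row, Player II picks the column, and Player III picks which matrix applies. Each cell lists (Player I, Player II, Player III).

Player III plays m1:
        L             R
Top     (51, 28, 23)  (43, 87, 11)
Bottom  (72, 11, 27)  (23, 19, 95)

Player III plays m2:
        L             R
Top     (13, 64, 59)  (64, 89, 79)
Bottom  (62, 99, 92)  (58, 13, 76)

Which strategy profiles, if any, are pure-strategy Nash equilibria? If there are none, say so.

Pure-strategy Nash equilibria: (Top, R, m2); (Bottom, L, m2)

Player I against (L, m1): payoffs 51, 72 → best response Bottom.
Player I against (L, m2): payoffs 13, 62 → best response Bottom.
Player I against (R, m1): payoffs 43, 23 → best response Top.
Player I against (R, m2): payoffs 64, 58 → best response Top.
Player II against (Top, m1): payoffs 28, 87 → best response R.
Player II against (Top, m2): payoffs 64, 89 → best response R.
Player II against (Bottom, m1): payoffs 11, 19 → best response R.
Player II against (Bottom, m2): payoffs 99, 13 → best response L.
Player III against (Top, L): payoffs 23, 59 → best response m2.
Player III against (Top, R): payoffs 11, 79 → best response m2.
Player III against (Bottom, L): payoffs 27, 92 → best response m2.
Player III against (Bottom, R): payoffs 95, 76 → best response m1.
Mutual best responses: (Top, R, m2); (Bottom, L, m2).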